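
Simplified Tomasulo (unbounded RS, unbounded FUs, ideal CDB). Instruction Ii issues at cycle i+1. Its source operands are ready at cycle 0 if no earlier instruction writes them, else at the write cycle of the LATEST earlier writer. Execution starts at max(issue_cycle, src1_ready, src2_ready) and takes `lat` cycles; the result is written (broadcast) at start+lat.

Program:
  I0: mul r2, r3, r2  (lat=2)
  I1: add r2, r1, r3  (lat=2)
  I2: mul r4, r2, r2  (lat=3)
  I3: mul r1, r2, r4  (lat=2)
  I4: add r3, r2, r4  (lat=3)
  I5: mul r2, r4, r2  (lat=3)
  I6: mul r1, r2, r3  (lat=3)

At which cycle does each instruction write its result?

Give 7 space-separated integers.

I0 mul r2: issue@1 deps=(None,None) exec_start@1 write@3
I1 add r2: issue@2 deps=(None,None) exec_start@2 write@4
I2 mul r4: issue@3 deps=(1,1) exec_start@4 write@7
I3 mul r1: issue@4 deps=(1,2) exec_start@7 write@9
I4 add r3: issue@5 deps=(1,2) exec_start@7 write@10
I5 mul r2: issue@6 deps=(2,1) exec_start@7 write@10
I6 mul r1: issue@7 deps=(5,4) exec_start@10 write@13

Answer: 3 4 7 9 10 10 13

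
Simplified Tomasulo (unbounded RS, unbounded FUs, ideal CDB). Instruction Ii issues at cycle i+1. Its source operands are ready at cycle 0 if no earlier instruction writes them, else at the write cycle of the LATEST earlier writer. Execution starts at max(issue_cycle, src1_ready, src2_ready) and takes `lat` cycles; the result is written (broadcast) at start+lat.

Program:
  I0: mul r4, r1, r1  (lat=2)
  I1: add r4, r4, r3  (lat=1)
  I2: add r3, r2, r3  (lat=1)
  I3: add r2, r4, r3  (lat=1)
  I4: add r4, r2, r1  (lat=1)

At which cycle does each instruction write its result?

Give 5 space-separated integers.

I0 mul r4: issue@1 deps=(None,None) exec_start@1 write@3
I1 add r4: issue@2 deps=(0,None) exec_start@3 write@4
I2 add r3: issue@3 deps=(None,None) exec_start@3 write@4
I3 add r2: issue@4 deps=(1,2) exec_start@4 write@5
I4 add r4: issue@5 deps=(3,None) exec_start@5 write@6

Answer: 3 4 4 5 6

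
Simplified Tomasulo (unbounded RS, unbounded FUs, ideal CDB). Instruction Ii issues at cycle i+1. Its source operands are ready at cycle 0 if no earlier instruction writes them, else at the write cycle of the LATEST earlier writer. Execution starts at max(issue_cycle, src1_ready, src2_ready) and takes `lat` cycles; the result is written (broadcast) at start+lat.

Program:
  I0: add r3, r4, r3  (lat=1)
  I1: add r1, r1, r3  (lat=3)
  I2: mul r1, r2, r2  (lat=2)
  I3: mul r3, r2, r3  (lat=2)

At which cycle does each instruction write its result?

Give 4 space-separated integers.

Answer: 2 5 5 6

Derivation:
I0 add r3: issue@1 deps=(None,None) exec_start@1 write@2
I1 add r1: issue@2 deps=(None,0) exec_start@2 write@5
I2 mul r1: issue@3 deps=(None,None) exec_start@3 write@5
I3 mul r3: issue@4 deps=(None,0) exec_start@4 write@6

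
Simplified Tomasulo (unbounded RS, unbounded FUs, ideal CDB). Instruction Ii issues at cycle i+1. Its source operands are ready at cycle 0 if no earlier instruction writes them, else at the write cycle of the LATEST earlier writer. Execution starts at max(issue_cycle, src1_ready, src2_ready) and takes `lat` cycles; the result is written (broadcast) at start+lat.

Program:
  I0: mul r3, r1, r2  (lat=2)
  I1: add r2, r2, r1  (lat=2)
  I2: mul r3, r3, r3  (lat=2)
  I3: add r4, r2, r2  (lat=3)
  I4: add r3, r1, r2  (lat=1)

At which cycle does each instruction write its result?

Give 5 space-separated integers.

Answer: 3 4 5 7 6

Derivation:
I0 mul r3: issue@1 deps=(None,None) exec_start@1 write@3
I1 add r2: issue@2 deps=(None,None) exec_start@2 write@4
I2 mul r3: issue@3 deps=(0,0) exec_start@3 write@5
I3 add r4: issue@4 deps=(1,1) exec_start@4 write@7
I4 add r3: issue@5 deps=(None,1) exec_start@5 write@6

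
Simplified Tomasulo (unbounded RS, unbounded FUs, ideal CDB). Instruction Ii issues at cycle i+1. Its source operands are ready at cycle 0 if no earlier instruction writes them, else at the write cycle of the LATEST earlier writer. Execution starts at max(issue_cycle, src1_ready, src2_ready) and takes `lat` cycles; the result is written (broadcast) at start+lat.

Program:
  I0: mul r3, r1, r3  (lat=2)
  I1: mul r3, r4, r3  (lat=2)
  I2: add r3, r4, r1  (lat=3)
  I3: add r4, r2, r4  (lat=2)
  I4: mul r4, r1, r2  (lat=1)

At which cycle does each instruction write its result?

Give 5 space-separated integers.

Answer: 3 5 6 6 6

Derivation:
I0 mul r3: issue@1 deps=(None,None) exec_start@1 write@3
I1 mul r3: issue@2 deps=(None,0) exec_start@3 write@5
I2 add r3: issue@3 deps=(None,None) exec_start@3 write@6
I3 add r4: issue@4 deps=(None,None) exec_start@4 write@6
I4 mul r4: issue@5 deps=(None,None) exec_start@5 write@6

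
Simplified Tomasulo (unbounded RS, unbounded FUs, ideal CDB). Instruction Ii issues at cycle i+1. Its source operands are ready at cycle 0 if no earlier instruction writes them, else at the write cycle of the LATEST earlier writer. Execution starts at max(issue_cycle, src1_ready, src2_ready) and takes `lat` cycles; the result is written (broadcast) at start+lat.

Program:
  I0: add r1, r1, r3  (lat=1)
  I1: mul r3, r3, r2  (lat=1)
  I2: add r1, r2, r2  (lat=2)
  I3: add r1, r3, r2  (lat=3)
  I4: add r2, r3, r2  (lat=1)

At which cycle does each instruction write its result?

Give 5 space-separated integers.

Answer: 2 3 5 7 6

Derivation:
I0 add r1: issue@1 deps=(None,None) exec_start@1 write@2
I1 mul r3: issue@2 deps=(None,None) exec_start@2 write@3
I2 add r1: issue@3 deps=(None,None) exec_start@3 write@5
I3 add r1: issue@4 deps=(1,None) exec_start@4 write@7
I4 add r2: issue@5 deps=(1,None) exec_start@5 write@6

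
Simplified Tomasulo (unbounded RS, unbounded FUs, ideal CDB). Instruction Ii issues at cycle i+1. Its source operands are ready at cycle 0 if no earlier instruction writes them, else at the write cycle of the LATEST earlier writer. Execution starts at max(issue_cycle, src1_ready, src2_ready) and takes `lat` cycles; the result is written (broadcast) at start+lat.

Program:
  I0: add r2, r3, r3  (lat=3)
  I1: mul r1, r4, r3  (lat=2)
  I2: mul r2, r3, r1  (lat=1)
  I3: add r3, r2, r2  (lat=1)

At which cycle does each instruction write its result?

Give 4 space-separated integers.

Answer: 4 4 5 6

Derivation:
I0 add r2: issue@1 deps=(None,None) exec_start@1 write@4
I1 mul r1: issue@2 deps=(None,None) exec_start@2 write@4
I2 mul r2: issue@3 deps=(None,1) exec_start@4 write@5
I3 add r3: issue@4 deps=(2,2) exec_start@5 write@6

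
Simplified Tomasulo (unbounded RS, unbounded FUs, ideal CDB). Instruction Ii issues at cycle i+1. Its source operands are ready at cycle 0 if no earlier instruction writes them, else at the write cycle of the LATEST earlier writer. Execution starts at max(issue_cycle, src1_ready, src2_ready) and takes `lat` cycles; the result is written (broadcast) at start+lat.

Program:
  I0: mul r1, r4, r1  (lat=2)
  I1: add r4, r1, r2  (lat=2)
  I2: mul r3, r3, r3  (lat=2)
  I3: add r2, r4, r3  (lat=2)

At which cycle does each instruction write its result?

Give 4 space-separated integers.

I0 mul r1: issue@1 deps=(None,None) exec_start@1 write@3
I1 add r4: issue@2 deps=(0,None) exec_start@3 write@5
I2 mul r3: issue@3 deps=(None,None) exec_start@3 write@5
I3 add r2: issue@4 deps=(1,2) exec_start@5 write@7

Answer: 3 5 5 7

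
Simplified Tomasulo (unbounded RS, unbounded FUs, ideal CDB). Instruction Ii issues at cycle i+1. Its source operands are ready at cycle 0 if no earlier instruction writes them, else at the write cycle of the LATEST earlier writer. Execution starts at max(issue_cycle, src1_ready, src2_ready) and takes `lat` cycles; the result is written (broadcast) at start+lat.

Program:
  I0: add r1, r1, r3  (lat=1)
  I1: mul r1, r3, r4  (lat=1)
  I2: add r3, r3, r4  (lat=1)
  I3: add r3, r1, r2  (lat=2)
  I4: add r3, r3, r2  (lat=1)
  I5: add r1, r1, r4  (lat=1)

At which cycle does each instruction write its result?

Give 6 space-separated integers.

Answer: 2 3 4 6 7 7

Derivation:
I0 add r1: issue@1 deps=(None,None) exec_start@1 write@2
I1 mul r1: issue@2 deps=(None,None) exec_start@2 write@3
I2 add r3: issue@3 deps=(None,None) exec_start@3 write@4
I3 add r3: issue@4 deps=(1,None) exec_start@4 write@6
I4 add r3: issue@5 deps=(3,None) exec_start@6 write@7
I5 add r1: issue@6 deps=(1,None) exec_start@6 write@7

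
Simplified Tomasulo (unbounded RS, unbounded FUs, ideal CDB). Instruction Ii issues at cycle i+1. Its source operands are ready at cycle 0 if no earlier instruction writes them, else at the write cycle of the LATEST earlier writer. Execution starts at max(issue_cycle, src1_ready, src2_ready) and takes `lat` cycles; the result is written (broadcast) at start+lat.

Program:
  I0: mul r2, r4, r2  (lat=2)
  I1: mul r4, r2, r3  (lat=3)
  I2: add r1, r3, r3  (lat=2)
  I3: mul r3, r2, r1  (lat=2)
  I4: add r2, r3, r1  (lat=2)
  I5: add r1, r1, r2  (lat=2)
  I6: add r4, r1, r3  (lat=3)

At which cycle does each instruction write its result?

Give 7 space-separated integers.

I0 mul r2: issue@1 deps=(None,None) exec_start@1 write@3
I1 mul r4: issue@2 deps=(0,None) exec_start@3 write@6
I2 add r1: issue@3 deps=(None,None) exec_start@3 write@5
I3 mul r3: issue@4 deps=(0,2) exec_start@5 write@7
I4 add r2: issue@5 deps=(3,2) exec_start@7 write@9
I5 add r1: issue@6 deps=(2,4) exec_start@9 write@11
I6 add r4: issue@7 deps=(5,3) exec_start@11 write@14

Answer: 3 6 5 7 9 11 14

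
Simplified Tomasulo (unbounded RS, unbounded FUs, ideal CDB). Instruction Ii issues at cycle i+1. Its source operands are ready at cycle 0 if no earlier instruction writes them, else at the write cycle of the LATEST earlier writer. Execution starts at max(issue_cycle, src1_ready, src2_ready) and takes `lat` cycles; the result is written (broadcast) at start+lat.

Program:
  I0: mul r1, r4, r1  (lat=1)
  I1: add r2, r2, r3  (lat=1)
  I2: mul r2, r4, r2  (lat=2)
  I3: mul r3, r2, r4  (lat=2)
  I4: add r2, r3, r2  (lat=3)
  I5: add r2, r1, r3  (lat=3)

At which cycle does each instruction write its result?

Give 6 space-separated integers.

I0 mul r1: issue@1 deps=(None,None) exec_start@1 write@2
I1 add r2: issue@2 deps=(None,None) exec_start@2 write@3
I2 mul r2: issue@3 deps=(None,1) exec_start@3 write@5
I3 mul r3: issue@4 deps=(2,None) exec_start@5 write@7
I4 add r2: issue@5 deps=(3,2) exec_start@7 write@10
I5 add r2: issue@6 deps=(0,3) exec_start@7 write@10

Answer: 2 3 5 7 10 10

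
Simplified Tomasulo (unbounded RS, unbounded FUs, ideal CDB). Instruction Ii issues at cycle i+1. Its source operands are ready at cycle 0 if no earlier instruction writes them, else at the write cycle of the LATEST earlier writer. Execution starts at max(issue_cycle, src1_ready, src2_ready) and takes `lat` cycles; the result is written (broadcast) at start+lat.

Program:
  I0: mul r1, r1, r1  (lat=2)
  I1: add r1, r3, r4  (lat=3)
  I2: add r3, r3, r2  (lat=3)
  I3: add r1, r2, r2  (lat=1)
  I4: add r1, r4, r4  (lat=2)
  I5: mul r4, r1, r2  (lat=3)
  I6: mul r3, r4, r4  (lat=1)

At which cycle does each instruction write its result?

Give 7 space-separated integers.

Answer: 3 5 6 5 7 10 11

Derivation:
I0 mul r1: issue@1 deps=(None,None) exec_start@1 write@3
I1 add r1: issue@2 deps=(None,None) exec_start@2 write@5
I2 add r3: issue@3 deps=(None,None) exec_start@3 write@6
I3 add r1: issue@4 deps=(None,None) exec_start@4 write@5
I4 add r1: issue@5 deps=(None,None) exec_start@5 write@7
I5 mul r4: issue@6 deps=(4,None) exec_start@7 write@10
I6 mul r3: issue@7 deps=(5,5) exec_start@10 write@11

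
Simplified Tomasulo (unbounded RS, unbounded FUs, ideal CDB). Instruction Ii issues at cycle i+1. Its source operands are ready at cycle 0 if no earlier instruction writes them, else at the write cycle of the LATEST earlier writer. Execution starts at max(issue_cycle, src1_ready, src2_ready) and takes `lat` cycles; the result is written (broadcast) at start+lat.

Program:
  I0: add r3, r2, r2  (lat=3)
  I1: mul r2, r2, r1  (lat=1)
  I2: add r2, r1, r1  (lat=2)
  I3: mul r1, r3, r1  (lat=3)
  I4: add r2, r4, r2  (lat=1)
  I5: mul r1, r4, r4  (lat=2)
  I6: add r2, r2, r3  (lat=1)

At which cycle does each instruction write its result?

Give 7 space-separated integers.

I0 add r3: issue@1 deps=(None,None) exec_start@1 write@4
I1 mul r2: issue@2 deps=(None,None) exec_start@2 write@3
I2 add r2: issue@3 deps=(None,None) exec_start@3 write@5
I3 mul r1: issue@4 deps=(0,None) exec_start@4 write@7
I4 add r2: issue@5 deps=(None,2) exec_start@5 write@6
I5 mul r1: issue@6 deps=(None,None) exec_start@6 write@8
I6 add r2: issue@7 deps=(4,0) exec_start@7 write@8

Answer: 4 3 5 7 6 8 8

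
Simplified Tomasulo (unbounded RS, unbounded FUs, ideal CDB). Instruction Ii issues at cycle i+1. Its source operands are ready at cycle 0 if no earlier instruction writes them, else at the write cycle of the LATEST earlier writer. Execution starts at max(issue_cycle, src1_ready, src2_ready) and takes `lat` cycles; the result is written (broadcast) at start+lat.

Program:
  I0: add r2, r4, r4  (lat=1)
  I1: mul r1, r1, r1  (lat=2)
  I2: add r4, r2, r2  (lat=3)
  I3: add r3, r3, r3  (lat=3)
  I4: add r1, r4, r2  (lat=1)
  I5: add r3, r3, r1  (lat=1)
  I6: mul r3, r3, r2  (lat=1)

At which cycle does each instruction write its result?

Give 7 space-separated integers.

Answer: 2 4 6 7 7 8 9

Derivation:
I0 add r2: issue@1 deps=(None,None) exec_start@1 write@2
I1 mul r1: issue@2 deps=(None,None) exec_start@2 write@4
I2 add r4: issue@3 deps=(0,0) exec_start@3 write@6
I3 add r3: issue@4 deps=(None,None) exec_start@4 write@7
I4 add r1: issue@5 deps=(2,0) exec_start@6 write@7
I5 add r3: issue@6 deps=(3,4) exec_start@7 write@8
I6 mul r3: issue@7 deps=(5,0) exec_start@8 write@9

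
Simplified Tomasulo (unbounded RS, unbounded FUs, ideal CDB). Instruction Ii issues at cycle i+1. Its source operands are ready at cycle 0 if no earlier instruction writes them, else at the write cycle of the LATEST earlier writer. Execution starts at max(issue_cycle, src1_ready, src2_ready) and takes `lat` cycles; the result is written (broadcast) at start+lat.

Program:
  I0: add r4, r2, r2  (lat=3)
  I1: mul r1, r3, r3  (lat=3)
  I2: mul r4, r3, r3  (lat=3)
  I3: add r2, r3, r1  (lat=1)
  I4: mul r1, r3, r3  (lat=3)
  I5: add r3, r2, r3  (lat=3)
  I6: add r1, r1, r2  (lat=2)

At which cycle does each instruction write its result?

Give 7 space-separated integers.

I0 add r4: issue@1 deps=(None,None) exec_start@1 write@4
I1 mul r1: issue@2 deps=(None,None) exec_start@2 write@5
I2 mul r4: issue@3 deps=(None,None) exec_start@3 write@6
I3 add r2: issue@4 deps=(None,1) exec_start@5 write@6
I4 mul r1: issue@5 deps=(None,None) exec_start@5 write@8
I5 add r3: issue@6 deps=(3,None) exec_start@6 write@9
I6 add r1: issue@7 deps=(4,3) exec_start@8 write@10

Answer: 4 5 6 6 8 9 10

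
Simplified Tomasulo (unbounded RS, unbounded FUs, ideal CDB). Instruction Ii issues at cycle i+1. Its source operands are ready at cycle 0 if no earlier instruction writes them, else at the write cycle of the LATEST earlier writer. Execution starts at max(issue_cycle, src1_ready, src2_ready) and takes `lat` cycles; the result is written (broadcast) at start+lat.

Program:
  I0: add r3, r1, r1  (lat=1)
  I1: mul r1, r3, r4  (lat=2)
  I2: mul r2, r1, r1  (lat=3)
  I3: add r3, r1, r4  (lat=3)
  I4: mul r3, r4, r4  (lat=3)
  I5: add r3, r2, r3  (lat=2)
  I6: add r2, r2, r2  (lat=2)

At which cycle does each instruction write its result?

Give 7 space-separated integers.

I0 add r3: issue@1 deps=(None,None) exec_start@1 write@2
I1 mul r1: issue@2 deps=(0,None) exec_start@2 write@4
I2 mul r2: issue@3 deps=(1,1) exec_start@4 write@7
I3 add r3: issue@4 deps=(1,None) exec_start@4 write@7
I4 mul r3: issue@5 deps=(None,None) exec_start@5 write@8
I5 add r3: issue@6 deps=(2,4) exec_start@8 write@10
I6 add r2: issue@7 deps=(2,2) exec_start@7 write@9

Answer: 2 4 7 7 8 10 9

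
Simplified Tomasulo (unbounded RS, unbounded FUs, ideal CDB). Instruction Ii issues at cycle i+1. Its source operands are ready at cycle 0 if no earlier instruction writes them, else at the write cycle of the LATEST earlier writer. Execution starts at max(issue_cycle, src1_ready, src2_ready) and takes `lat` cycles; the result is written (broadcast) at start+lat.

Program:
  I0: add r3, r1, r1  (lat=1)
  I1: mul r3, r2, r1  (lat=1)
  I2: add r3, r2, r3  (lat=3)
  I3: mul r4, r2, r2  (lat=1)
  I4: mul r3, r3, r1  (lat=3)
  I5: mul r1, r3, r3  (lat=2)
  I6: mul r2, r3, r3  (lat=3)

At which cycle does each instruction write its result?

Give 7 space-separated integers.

I0 add r3: issue@1 deps=(None,None) exec_start@1 write@2
I1 mul r3: issue@2 deps=(None,None) exec_start@2 write@3
I2 add r3: issue@3 deps=(None,1) exec_start@3 write@6
I3 mul r4: issue@4 deps=(None,None) exec_start@4 write@5
I4 mul r3: issue@5 deps=(2,None) exec_start@6 write@9
I5 mul r1: issue@6 deps=(4,4) exec_start@9 write@11
I6 mul r2: issue@7 deps=(4,4) exec_start@9 write@12

Answer: 2 3 6 5 9 11 12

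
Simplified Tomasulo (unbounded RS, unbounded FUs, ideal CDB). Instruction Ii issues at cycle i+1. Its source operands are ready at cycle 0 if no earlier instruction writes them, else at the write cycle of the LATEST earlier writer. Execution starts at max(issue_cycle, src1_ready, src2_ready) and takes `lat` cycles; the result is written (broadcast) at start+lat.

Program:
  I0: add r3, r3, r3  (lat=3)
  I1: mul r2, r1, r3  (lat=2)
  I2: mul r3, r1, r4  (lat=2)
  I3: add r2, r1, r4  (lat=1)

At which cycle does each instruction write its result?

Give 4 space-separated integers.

I0 add r3: issue@1 deps=(None,None) exec_start@1 write@4
I1 mul r2: issue@2 deps=(None,0) exec_start@4 write@6
I2 mul r3: issue@3 deps=(None,None) exec_start@3 write@5
I3 add r2: issue@4 deps=(None,None) exec_start@4 write@5

Answer: 4 6 5 5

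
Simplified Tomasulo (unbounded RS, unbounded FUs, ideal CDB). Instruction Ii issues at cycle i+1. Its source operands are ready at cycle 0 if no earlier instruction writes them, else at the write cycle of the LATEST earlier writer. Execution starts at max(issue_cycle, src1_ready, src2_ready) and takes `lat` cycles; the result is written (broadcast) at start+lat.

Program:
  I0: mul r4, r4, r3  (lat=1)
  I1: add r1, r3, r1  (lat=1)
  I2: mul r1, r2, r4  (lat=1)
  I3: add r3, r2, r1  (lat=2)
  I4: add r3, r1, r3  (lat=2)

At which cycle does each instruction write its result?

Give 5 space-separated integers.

Answer: 2 3 4 6 8

Derivation:
I0 mul r4: issue@1 deps=(None,None) exec_start@1 write@2
I1 add r1: issue@2 deps=(None,None) exec_start@2 write@3
I2 mul r1: issue@3 deps=(None,0) exec_start@3 write@4
I3 add r3: issue@4 deps=(None,2) exec_start@4 write@6
I4 add r3: issue@5 deps=(2,3) exec_start@6 write@8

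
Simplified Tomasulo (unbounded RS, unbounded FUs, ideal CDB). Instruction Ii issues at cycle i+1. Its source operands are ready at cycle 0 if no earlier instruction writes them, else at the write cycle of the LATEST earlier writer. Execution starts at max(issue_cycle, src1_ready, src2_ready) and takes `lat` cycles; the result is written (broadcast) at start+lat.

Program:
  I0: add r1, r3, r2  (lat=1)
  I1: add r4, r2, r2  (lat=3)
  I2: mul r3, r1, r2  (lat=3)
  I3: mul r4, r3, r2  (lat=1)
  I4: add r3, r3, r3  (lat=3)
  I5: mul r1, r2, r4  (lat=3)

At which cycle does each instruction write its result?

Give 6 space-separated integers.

I0 add r1: issue@1 deps=(None,None) exec_start@1 write@2
I1 add r4: issue@2 deps=(None,None) exec_start@2 write@5
I2 mul r3: issue@3 deps=(0,None) exec_start@3 write@6
I3 mul r4: issue@4 deps=(2,None) exec_start@6 write@7
I4 add r3: issue@5 deps=(2,2) exec_start@6 write@9
I5 mul r1: issue@6 deps=(None,3) exec_start@7 write@10

Answer: 2 5 6 7 9 10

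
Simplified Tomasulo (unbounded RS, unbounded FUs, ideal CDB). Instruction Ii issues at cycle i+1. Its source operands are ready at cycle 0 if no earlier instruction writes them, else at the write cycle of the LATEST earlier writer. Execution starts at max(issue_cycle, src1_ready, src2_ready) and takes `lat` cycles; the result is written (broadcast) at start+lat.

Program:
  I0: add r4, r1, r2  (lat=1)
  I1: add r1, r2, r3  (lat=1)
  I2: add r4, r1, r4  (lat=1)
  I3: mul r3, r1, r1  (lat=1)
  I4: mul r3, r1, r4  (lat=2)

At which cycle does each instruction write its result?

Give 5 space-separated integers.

Answer: 2 3 4 5 7

Derivation:
I0 add r4: issue@1 deps=(None,None) exec_start@1 write@2
I1 add r1: issue@2 deps=(None,None) exec_start@2 write@3
I2 add r4: issue@3 deps=(1,0) exec_start@3 write@4
I3 mul r3: issue@4 deps=(1,1) exec_start@4 write@5
I4 mul r3: issue@5 deps=(1,2) exec_start@5 write@7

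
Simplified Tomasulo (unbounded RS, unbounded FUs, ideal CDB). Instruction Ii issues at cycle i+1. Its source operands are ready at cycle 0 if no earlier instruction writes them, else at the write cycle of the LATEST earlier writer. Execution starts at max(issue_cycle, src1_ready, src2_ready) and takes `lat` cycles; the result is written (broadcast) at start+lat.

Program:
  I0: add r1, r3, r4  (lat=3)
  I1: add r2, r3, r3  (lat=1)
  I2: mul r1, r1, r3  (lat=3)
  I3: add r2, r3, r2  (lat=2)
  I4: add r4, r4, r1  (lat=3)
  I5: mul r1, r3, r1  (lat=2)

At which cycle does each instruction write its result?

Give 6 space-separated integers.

I0 add r1: issue@1 deps=(None,None) exec_start@1 write@4
I1 add r2: issue@2 deps=(None,None) exec_start@2 write@3
I2 mul r1: issue@3 deps=(0,None) exec_start@4 write@7
I3 add r2: issue@4 deps=(None,1) exec_start@4 write@6
I4 add r4: issue@5 deps=(None,2) exec_start@7 write@10
I5 mul r1: issue@6 deps=(None,2) exec_start@7 write@9

Answer: 4 3 7 6 10 9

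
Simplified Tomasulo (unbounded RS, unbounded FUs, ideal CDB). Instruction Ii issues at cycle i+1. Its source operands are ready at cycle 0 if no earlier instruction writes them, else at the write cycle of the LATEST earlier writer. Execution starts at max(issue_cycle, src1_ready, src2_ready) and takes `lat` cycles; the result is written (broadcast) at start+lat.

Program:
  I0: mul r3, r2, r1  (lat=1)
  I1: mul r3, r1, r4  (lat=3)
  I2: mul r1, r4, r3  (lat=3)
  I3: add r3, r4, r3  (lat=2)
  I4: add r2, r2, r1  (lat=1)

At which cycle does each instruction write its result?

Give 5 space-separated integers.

Answer: 2 5 8 7 9

Derivation:
I0 mul r3: issue@1 deps=(None,None) exec_start@1 write@2
I1 mul r3: issue@2 deps=(None,None) exec_start@2 write@5
I2 mul r1: issue@3 deps=(None,1) exec_start@5 write@8
I3 add r3: issue@4 deps=(None,1) exec_start@5 write@7
I4 add r2: issue@5 deps=(None,2) exec_start@8 write@9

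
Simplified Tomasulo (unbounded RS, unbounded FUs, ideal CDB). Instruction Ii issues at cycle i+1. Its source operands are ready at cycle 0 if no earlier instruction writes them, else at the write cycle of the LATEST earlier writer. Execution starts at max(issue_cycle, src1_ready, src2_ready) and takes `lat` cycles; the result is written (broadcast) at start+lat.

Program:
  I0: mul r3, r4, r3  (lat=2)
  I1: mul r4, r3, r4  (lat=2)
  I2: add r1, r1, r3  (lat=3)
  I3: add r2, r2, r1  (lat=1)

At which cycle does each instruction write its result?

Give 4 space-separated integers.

I0 mul r3: issue@1 deps=(None,None) exec_start@1 write@3
I1 mul r4: issue@2 deps=(0,None) exec_start@3 write@5
I2 add r1: issue@3 deps=(None,0) exec_start@3 write@6
I3 add r2: issue@4 deps=(None,2) exec_start@6 write@7

Answer: 3 5 6 7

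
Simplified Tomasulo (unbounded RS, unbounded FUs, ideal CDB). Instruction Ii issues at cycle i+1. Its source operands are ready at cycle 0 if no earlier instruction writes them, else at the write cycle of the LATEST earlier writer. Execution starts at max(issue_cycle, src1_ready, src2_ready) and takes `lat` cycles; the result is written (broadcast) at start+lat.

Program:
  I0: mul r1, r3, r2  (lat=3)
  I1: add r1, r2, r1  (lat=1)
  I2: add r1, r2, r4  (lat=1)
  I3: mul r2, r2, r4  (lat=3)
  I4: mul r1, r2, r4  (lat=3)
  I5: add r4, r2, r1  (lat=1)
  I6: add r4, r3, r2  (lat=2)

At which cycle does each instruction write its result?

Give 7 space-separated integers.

Answer: 4 5 4 7 10 11 9

Derivation:
I0 mul r1: issue@1 deps=(None,None) exec_start@1 write@4
I1 add r1: issue@2 deps=(None,0) exec_start@4 write@5
I2 add r1: issue@3 deps=(None,None) exec_start@3 write@4
I3 mul r2: issue@4 deps=(None,None) exec_start@4 write@7
I4 mul r1: issue@5 deps=(3,None) exec_start@7 write@10
I5 add r4: issue@6 deps=(3,4) exec_start@10 write@11
I6 add r4: issue@7 deps=(None,3) exec_start@7 write@9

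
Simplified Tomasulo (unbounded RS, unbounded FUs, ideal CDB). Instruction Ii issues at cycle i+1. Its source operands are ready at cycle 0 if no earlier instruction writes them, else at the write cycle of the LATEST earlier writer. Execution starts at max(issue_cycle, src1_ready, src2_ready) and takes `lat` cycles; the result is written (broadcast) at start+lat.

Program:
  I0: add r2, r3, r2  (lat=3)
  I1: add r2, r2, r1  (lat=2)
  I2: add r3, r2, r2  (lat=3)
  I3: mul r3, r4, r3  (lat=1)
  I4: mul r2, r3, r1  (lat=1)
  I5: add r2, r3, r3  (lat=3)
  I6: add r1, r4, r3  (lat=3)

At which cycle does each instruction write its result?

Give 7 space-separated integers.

Answer: 4 6 9 10 11 13 13

Derivation:
I0 add r2: issue@1 deps=(None,None) exec_start@1 write@4
I1 add r2: issue@2 deps=(0,None) exec_start@4 write@6
I2 add r3: issue@3 deps=(1,1) exec_start@6 write@9
I3 mul r3: issue@4 deps=(None,2) exec_start@9 write@10
I4 mul r2: issue@5 deps=(3,None) exec_start@10 write@11
I5 add r2: issue@6 deps=(3,3) exec_start@10 write@13
I6 add r1: issue@7 deps=(None,3) exec_start@10 write@13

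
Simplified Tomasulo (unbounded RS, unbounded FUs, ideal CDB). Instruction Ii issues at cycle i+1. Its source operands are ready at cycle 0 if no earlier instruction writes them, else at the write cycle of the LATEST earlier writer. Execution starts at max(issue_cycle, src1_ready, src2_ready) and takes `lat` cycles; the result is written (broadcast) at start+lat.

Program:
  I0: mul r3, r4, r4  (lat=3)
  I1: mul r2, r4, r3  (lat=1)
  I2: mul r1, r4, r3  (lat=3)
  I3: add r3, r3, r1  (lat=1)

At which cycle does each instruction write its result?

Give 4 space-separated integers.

Answer: 4 5 7 8

Derivation:
I0 mul r3: issue@1 deps=(None,None) exec_start@1 write@4
I1 mul r2: issue@2 deps=(None,0) exec_start@4 write@5
I2 mul r1: issue@3 deps=(None,0) exec_start@4 write@7
I3 add r3: issue@4 deps=(0,2) exec_start@7 write@8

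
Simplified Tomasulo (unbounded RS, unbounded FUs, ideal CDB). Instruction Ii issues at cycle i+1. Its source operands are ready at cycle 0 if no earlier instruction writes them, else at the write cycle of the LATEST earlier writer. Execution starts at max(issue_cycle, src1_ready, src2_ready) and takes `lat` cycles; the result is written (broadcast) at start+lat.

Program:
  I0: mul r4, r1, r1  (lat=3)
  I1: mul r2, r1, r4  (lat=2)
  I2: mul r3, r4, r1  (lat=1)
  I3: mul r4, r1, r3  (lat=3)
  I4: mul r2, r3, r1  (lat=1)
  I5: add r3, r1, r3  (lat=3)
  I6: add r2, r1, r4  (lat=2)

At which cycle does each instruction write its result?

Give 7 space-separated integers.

I0 mul r4: issue@1 deps=(None,None) exec_start@1 write@4
I1 mul r2: issue@2 deps=(None,0) exec_start@4 write@6
I2 mul r3: issue@3 deps=(0,None) exec_start@4 write@5
I3 mul r4: issue@4 deps=(None,2) exec_start@5 write@8
I4 mul r2: issue@5 deps=(2,None) exec_start@5 write@6
I5 add r3: issue@6 deps=(None,2) exec_start@6 write@9
I6 add r2: issue@7 deps=(None,3) exec_start@8 write@10

Answer: 4 6 5 8 6 9 10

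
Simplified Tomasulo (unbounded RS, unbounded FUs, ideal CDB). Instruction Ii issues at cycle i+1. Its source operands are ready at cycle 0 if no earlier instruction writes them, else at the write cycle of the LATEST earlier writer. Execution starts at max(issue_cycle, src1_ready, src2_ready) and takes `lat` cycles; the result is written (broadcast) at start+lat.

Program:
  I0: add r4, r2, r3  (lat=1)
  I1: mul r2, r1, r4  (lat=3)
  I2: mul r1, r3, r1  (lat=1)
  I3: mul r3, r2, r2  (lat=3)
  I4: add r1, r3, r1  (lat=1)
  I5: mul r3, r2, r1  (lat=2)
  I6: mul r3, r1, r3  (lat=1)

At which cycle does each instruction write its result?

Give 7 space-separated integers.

I0 add r4: issue@1 deps=(None,None) exec_start@1 write@2
I1 mul r2: issue@2 deps=(None,0) exec_start@2 write@5
I2 mul r1: issue@3 deps=(None,None) exec_start@3 write@4
I3 mul r3: issue@4 deps=(1,1) exec_start@5 write@8
I4 add r1: issue@5 deps=(3,2) exec_start@8 write@9
I5 mul r3: issue@6 deps=(1,4) exec_start@9 write@11
I6 mul r3: issue@7 deps=(4,5) exec_start@11 write@12

Answer: 2 5 4 8 9 11 12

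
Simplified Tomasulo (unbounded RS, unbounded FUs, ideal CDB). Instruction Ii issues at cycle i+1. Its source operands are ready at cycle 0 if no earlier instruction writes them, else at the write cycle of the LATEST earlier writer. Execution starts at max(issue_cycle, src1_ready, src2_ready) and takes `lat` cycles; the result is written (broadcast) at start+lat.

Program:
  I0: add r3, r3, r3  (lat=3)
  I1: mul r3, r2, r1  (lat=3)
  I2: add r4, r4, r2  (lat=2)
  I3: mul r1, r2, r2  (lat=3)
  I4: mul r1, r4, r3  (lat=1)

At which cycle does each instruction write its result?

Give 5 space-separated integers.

Answer: 4 5 5 7 6

Derivation:
I0 add r3: issue@1 deps=(None,None) exec_start@1 write@4
I1 mul r3: issue@2 deps=(None,None) exec_start@2 write@5
I2 add r4: issue@3 deps=(None,None) exec_start@3 write@5
I3 mul r1: issue@4 deps=(None,None) exec_start@4 write@7
I4 mul r1: issue@5 deps=(2,1) exec_start@5 write@6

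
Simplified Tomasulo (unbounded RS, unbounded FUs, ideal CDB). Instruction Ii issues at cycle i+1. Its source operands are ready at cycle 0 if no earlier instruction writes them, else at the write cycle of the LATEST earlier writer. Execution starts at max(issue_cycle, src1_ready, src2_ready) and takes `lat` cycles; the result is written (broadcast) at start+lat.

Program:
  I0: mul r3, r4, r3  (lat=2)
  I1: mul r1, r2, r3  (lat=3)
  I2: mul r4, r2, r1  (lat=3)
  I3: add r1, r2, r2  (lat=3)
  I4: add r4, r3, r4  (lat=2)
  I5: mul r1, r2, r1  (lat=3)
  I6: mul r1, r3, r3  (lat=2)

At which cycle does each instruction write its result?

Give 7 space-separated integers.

I0 mul r3: issue@1 deps=(None,None) exec_start@1 write@3
I1 mul r1: issue@2 deps=(None,0) exec_start@3 write@6
I2 mul r4: issue@3 deps=(None,1) exec_start@6 write@9
I3 add r1: issue@4 deps=(None,None) exec_start@4 write@7
I4 add r4: issue@5 deps=(0,2) exec_start@9 write@11
I5 mul r1: issue@6 deps=(None,3) exec_start@7 write@10
I6 mul r1: issue@7 deps=(0,0) exec_start@7 write@9

Answer: 3 6 9 7 11 10 9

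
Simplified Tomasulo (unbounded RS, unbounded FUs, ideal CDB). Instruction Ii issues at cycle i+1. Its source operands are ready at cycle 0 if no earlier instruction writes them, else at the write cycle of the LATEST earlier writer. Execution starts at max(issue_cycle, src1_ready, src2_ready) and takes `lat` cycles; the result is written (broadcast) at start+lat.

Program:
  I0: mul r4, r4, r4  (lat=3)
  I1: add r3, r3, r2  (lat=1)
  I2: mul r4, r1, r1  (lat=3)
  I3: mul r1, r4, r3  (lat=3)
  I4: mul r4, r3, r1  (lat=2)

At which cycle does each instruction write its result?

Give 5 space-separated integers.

Answer: 4 3 6 9 11

Derivation:
I0 mul r4: issue@1 deps=(None,None) exec_start@1 write@4
I1 add r3: issue@2 deps=(None,None) exec_start@2 write@3
I2 mul r4: issue@3 deps=(None,None) exec_start@3 write@6
I3 mul r1: issue@4 deps=(2,1) exec_start@6 write@9
I4 mul r4: issue@5 deps=(1,3) exec_start@9 write@11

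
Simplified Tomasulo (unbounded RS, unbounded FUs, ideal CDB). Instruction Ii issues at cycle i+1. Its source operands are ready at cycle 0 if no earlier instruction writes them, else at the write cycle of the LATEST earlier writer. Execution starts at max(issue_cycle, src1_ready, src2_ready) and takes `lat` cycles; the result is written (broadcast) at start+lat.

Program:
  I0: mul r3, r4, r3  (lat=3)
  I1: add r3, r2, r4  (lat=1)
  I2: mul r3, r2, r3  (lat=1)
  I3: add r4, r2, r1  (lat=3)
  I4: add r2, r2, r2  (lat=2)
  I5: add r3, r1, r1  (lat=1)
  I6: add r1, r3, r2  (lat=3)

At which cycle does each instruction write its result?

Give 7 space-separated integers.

Answer: 4 3 4 7 7 7 10

Derivation:
I0 mul r3: issue@1 deps=(None,None) exec_start@1 write@4
I1 add r3: issue@2 deps=(None,None) exec_start@2 write@3
I2 mul r3: issue@3 deps=(None,1) exec_start@3 write@4
I3 add r4: issue@4 deps=(None,None) exec_start@4 write@7
I4 add r2: issue@5 deps=(None,None) exec_start@5 write@7
I5 add r3: issue@6 deps=(None,None) exec_start@6 write@7
I6 add r1: issue@7 deps=(5,4) exec_start@7 write@10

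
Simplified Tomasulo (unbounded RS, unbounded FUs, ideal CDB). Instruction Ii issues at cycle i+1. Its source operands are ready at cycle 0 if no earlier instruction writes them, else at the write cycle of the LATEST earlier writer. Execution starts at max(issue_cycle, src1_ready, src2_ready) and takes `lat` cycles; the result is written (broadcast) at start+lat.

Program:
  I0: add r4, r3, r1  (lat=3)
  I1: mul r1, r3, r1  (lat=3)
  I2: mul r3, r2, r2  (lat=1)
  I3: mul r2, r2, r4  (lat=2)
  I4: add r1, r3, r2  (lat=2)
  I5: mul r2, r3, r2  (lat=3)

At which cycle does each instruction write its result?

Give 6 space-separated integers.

I0 add r4: issue@1 deps=(None,None) exec_start@1 write@4
I1 mul r1: issue@2 deps=(None,None) exec_start@2 write@5
I2 mul r3: issue@3 deps=(None,None) exec_start@3 write@4
I3 mul r2: issue@4 deps=(None,0) exec_start@4 write@6
I4 add r1: issue@5 deps=(2,3) exec_start@6 write@8
I5 mul r2: issue@6 deps=(2,3) exec_start@6 write@9

Answer: 4 5 4 6 8 9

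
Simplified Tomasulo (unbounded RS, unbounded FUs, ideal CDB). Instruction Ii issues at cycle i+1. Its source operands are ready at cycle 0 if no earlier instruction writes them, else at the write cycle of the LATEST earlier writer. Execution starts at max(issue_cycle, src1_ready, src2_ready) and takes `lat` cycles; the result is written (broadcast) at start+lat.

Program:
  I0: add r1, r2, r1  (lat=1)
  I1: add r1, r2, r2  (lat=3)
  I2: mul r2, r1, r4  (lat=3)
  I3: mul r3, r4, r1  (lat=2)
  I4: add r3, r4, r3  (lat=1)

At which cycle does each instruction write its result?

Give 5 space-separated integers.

I0 add r1: issue@1 deps=(None,None) exec_start@1 write@2
I1 add r1: issue@2 deps=(None,None) exec_start@2 write@5
I2 mul r2: issue@3 deps=(1,None) exec_start@5 write@8
I3 mul r3: issue@4 deps=(None,1) exec_start@5 write@7
I4 add r3: issue@5 deps=(None,3) exec_start@7 write@8

Answer: 2 5 8 7 8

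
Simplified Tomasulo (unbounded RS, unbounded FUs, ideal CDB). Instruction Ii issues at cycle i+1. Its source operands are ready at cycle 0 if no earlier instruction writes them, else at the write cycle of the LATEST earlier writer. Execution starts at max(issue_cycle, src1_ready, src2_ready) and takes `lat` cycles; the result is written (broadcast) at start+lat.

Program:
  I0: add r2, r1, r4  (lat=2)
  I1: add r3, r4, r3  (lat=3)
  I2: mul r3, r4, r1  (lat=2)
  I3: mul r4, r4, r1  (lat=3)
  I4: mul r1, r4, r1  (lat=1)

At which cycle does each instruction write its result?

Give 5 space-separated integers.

I0 add r2: issue@1 deps=(None,None) exec_start@1 write@3
I1 add r3: issue@2 deps=(None,None) exec_start@2 write@5
I2 mul r3: issue@3 deps=(None,None) exec_start@3 write@5
I3 mul r4: issue@4 deps=(None,None) exec_start@4 write@7
I4 mul r1: issue@5 deps=(3,None) exec_start@7 write@8

Answer: 3 5 5 7 8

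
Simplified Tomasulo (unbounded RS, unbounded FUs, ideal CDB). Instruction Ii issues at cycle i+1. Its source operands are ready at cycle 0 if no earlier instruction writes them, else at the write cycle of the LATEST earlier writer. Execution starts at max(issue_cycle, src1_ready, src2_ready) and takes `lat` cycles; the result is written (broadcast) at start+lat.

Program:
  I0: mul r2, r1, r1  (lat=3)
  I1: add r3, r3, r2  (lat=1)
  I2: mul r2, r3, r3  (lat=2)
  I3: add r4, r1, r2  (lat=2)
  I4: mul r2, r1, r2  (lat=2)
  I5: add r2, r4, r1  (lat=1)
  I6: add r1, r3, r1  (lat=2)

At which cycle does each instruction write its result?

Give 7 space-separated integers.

I0 mul r2: issue@1 deps=(None,None) exec_start@1 write@4
I1 add r3: issue@2 deps=(None,0) exec_start@4 write@5
I2 mul r2: issue@3 deps=(1,1) exec_start@5 write@7
I3 add r4: issue@4 deps=(None,2) exec_start@7 write@9
I4 mul r2: issue@5 deps=(None,2) exec_start@7 write@9
I5 add r2: issue@6 deps=(3,None) exec_start@9 write@10
I6 add r1: issue@7 deps=(1,None) exec_start@7 write@9

Answer: 4 5 7 9 9 10 9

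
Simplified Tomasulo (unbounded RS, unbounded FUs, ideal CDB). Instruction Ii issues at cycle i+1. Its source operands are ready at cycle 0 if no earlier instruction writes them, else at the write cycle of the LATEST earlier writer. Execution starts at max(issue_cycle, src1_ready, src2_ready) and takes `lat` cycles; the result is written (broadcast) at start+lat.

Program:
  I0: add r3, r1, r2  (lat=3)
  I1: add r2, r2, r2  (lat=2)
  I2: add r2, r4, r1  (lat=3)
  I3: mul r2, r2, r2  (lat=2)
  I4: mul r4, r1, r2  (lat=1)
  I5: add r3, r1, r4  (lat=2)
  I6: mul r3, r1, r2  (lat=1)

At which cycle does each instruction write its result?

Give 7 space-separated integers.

I0 add r3: issue@1 deps=(None,None) exec_start@1 write@4
I1 add r2: issue@2 deps=(None,None) exec_start@2 write@4
I2 add r2: issue@3 deps=(None,None) exec_start@3 write@6
I3 mul r2: issue@4 deps=(2,2) exec_start@6 write@8
I4 mul r4: issue@5 deps=(None,3) exec_start@8 write@9
I5 add r3: issue@6 deps=(None,4) exec_start@9 write@11
I6 mul r3: issue@7 deps=(None,3) exec_start@8 write@9

Answer: 4 4 6 8 9 11 9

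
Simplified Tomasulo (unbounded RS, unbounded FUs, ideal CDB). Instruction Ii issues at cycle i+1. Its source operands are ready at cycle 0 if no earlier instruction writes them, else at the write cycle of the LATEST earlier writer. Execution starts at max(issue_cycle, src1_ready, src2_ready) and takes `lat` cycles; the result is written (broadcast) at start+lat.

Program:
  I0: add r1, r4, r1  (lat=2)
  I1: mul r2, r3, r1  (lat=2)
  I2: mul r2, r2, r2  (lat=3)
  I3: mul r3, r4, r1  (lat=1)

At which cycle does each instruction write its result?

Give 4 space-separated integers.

I0 add r1: issue@1 deps=(None,None) exec_start@1 write@3
I1 mul r2: issue@2 deps=(None,0) exec_start@3 write@5
I2 mul r2: issue@3 deps=(1,1) exec_start@5 write@8
I3 mul r3: issue@4 deps=(None,0) exec_start@4 write@5

Answer: 3 5 8 5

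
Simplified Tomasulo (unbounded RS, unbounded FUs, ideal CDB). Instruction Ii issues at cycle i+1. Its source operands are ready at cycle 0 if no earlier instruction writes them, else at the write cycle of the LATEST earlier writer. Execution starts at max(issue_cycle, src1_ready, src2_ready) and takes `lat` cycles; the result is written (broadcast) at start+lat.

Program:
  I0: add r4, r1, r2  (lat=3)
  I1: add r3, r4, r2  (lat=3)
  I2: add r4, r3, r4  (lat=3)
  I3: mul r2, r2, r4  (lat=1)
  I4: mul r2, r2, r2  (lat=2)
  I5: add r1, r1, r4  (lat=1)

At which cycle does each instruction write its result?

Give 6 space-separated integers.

I0 add r4: issue@1 deps=(None,None) exec_start@1 write@4
I1 add r3: issue@2 deps=(0,None) exec_start@4 write@7
I2 add r4: issue@3 deps=(1,0) exec_start@7 write@10
I3 mul r2: issue@4 deps=(None,2) exec_start@10 write@11
I4 mul r2: issue@5 deps=(3,3) exec_start@11 write@13
I5 add r1: issue@6 deps=(None,2) exec_start@10 write@11

Answer: 4 7 10 11 13 11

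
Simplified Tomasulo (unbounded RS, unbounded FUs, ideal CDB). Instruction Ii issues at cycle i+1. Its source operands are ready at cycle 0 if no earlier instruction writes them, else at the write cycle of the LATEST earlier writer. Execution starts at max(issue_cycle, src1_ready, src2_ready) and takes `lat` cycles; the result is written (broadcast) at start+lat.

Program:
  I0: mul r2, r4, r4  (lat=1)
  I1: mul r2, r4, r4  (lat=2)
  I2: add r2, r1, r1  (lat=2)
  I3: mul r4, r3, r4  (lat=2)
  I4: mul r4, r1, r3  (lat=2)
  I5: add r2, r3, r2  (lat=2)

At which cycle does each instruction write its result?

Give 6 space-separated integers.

I0 mul r2: issue@1 deps=(None,None) exec_start@1 write@2
I1 mul r2: issue@2 deps=(None,None) exec_start@2 write@4
I2 add r2: issue@3 deps=(None,None) exec_start@3 write@5
I3 mul r4: issue@4 deps=(None,None) exec_start@4 write@6
I4 mul r4: issue@5 deps=(None,None) exec_start@5 write@7
I5 add r2: issue@6 deps=(None,2) exec_start@6 write@8

Answer: 2 4 5 6 7 8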